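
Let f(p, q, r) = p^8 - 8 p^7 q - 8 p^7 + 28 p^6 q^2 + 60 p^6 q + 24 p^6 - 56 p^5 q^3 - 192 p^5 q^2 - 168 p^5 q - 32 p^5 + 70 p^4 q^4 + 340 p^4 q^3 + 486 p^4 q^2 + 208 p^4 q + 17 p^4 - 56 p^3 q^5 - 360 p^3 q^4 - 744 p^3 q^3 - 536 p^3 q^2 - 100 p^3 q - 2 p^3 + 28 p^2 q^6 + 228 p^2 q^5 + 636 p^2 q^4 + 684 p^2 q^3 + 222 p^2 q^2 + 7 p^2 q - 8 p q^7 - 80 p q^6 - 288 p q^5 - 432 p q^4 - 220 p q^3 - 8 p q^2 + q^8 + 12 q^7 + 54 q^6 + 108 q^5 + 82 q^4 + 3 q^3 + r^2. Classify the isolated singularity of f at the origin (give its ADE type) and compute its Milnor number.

Type D_5, Milnor number mu = 5.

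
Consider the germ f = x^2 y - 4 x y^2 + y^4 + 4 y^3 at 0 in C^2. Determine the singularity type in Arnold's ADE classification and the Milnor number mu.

The Hessian of f at 0 has rank 0. Corank 2; j^3 = y*(x - 2*y)^2 has shape L^2 M (L != M), so D-series; mu = 5 gives D_5.

Type D5, Milnor number mu = 5.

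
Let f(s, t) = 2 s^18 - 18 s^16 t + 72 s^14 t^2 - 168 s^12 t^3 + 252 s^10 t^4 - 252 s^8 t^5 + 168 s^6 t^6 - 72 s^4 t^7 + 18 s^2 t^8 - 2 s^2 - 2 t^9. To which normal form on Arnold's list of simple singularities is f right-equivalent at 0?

A_{8}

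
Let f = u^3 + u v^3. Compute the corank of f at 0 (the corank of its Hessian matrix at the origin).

Hessian at 0 has rank 0.

2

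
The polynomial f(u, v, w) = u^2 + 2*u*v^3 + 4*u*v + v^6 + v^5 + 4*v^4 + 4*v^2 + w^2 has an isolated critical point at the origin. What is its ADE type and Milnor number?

The Hessian of f at 0 has rank 2. Corank 1: A-series; mu = 4 gives A_4.

Type A_{4}, Milnor number mu = 4.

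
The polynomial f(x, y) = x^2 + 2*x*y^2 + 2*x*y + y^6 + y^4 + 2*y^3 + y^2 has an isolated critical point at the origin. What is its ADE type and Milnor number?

The Hessian of f at 0 has rank 1. Corank 1: A-series; mu = 5 gives A_5.

Type A_5, Milnor number mu = 5.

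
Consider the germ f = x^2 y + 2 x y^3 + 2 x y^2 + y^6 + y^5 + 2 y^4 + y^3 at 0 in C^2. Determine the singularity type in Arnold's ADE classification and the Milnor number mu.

Type D_7, Milnor number mu = 7.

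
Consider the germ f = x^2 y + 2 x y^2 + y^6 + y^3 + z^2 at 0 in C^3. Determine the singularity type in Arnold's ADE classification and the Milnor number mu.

Type D_{7}, Milnor number mu = 7.

The Hessian of f at 0 is [[0, 0, 0], [0, 0, 0], [0, 0, 2]] with rank 1, so corank 2. A Groebner basis of the Jacobian ideal J(f) in C{x,y,z} is {x^2/6 + y^5 - y^2/6, x^3 + y^3, x*y + y^2, z}; counting standard monomials gives mu = 7. Corank 2; j^3 = y*(x + y)^2 has shape L^2 M (L != M), so D-series; mu = 7 gives D_7.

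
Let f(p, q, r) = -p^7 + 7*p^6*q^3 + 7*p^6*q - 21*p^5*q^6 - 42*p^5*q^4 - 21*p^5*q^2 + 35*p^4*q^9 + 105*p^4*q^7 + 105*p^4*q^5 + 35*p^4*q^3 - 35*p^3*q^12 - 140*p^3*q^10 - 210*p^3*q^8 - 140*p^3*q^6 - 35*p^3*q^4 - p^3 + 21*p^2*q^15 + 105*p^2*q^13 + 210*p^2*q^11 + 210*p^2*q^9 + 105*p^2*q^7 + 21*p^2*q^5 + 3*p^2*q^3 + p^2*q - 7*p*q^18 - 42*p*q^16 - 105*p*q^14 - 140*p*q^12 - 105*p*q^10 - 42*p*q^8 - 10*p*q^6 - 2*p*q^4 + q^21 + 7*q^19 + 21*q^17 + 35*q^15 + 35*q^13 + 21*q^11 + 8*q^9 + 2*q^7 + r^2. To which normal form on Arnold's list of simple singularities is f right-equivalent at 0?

D_{8}

The Hessian of f at 0 has rank 1. Corank 2; j^3 = -p^2*(p - q) has shape L^2 M (L != M), so D-series; mu = 8 gives D_8.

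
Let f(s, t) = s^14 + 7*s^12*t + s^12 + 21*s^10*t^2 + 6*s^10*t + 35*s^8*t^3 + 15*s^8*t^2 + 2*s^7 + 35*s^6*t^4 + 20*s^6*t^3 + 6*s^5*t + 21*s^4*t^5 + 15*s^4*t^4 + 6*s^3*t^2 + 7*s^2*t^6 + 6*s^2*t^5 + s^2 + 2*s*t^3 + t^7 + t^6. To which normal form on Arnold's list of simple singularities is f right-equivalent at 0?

A_6

The Hessian of f at 0 is [[2, 0], [0, 0]] with rank 1, so corank 1. A Groebner basis of the Jacobian ideal J(f) in C{s,t} is {s + t^3, s^2}; counting standard monomials gives mu = 6. Corank 1: A-series; mu = 6 gives A_6.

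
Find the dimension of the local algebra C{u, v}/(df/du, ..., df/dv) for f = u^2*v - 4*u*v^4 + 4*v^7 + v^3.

4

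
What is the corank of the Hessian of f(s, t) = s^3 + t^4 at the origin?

2

Hessian at 0 has rank 0.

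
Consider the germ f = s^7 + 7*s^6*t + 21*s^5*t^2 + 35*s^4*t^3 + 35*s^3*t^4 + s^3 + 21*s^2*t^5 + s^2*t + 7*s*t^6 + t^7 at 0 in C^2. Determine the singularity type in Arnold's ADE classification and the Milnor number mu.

The Hessian of f at 0 has rank 0. Corank 2; j^3 = s^2*(s + t) has shape L^2 M (L != M), so D-series; mu = 8 gives D_8.

Type D_{8}, Milnor number mu = 8.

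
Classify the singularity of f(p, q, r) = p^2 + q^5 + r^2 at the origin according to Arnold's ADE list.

The Hessian of f at 0 is [[2, 0, 0], [0, 0, 0], [0, 0, 2]] with rank 2, so corank 1. A Groebner basis of the Jacobian ideal J(f) in C{p,q,r} is {q^4, p, r}; counting standard monomials gives mu = 4. Corank 1: A-series; mu = 4 gives A_4.

A_{4}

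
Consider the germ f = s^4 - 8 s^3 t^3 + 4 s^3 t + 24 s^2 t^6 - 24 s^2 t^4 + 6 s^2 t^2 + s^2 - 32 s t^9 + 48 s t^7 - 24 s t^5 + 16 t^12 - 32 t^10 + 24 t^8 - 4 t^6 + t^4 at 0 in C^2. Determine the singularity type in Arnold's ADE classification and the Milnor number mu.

The Hessian of f at 0 has rank 1. Corank 1: A-series; mu = 3 gives A_3.

Type A_{3}, Milnor number mu = 3.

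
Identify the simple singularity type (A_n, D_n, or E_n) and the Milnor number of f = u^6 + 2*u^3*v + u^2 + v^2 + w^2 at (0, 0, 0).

Type A_1, Milnor number mu = 1.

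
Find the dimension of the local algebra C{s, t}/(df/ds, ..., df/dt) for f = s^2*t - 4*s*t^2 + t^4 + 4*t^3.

5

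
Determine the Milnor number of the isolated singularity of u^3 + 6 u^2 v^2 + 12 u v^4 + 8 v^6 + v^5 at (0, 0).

8

The Hessian of f at 0 has rank 0. Corank 2; j^3 = u^3 is a perfect cube, so E-series; the 5-jet and mu = 8 give E_8.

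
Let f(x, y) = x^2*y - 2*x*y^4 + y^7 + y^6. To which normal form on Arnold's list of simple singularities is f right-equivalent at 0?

D_{7}

The Hessian of f at 0 has rank 0. Corank 2; j^3 = x^2*y has shape L^2 M (L != M), so D-series; mu = 7 gives D_7.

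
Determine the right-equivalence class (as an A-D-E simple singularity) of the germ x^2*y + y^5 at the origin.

The Hessian of f at 0 has rank 0. Corank 2; j^3 = x^2*y has shape L^2 M (L != M), so D-series; mu = 6 gives D_6.

D_6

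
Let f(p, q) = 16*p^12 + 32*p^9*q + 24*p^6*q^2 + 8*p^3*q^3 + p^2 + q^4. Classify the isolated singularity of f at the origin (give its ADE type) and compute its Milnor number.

Type A3, Milnor number mu = 3.

The Hessian of f at 0 has rank 1. Corank 1: A-series; mu = 3 gives A_3.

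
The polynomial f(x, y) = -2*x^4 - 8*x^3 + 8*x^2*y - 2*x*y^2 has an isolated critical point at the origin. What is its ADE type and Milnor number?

The Hessian of f at 0 is [[0, 0], [0, 0]] with rank 0, so corank 2. A Groebner basis of the Jacobian ideal J(f) in C{x,y} is {x*y^2 - 2*x*y + y^2, -4*x*y + y^3 + 2*y^2, x^2 - x*y/2}; counting standard monomials gives mu = 5. Corank 2; j^3 = -2*x*(2*x - y)^2 has shape L^2 M (L != M), so D-series; mu = 5 gives D_5.

Type D_{5}, Milnor number mu = 5.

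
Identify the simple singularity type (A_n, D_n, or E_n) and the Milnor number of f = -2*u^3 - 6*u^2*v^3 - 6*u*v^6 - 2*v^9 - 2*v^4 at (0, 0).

Type E_{6}, Milnor number mu = 6.

The Hessian of f at 0 has rank 0. Corank 2; j^3 = -2*u^3 is a perfect cube, so E-series; the 4-jet and mu = 6 give E_6.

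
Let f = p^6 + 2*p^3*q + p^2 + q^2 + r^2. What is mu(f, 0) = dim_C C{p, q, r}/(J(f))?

1

The Hessian of f at 0 has rank 3. Corank 0: nondegenerate Morse point, so A_1.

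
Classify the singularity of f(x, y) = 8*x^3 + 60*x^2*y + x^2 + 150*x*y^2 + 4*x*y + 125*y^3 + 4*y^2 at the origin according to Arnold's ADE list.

The Hessian of f at 0 is [[2, 4], [4, 8]] with rank 1, so corank 1. A Groebner basis of the Jacobian ideal J(f) in C{x,y} is {y^2, x + 2*y}; counting standard monomials gives mu = 2. Corank 1: A-series; mu = 2 gives A_2.

A_2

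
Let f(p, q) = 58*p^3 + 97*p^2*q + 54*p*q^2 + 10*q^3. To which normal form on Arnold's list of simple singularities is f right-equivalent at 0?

D_{4}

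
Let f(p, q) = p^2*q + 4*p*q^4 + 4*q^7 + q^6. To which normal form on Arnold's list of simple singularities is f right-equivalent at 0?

D7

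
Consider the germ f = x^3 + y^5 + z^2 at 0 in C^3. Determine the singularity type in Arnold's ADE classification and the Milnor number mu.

The Hessian of f at 0 has rank 1. Corank 2; j^3 = x^3 is a perfect cube, so E-series; the 5-jet and mu = 8 give E_8.

Type E_{8}, Milnor number mu = 8.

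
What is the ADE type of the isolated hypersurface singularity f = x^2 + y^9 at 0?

A_{8}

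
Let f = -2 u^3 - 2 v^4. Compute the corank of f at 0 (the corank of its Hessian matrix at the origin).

2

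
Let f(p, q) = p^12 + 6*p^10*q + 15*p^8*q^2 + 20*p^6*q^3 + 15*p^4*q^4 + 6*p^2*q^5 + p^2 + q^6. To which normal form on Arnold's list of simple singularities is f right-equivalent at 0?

A_5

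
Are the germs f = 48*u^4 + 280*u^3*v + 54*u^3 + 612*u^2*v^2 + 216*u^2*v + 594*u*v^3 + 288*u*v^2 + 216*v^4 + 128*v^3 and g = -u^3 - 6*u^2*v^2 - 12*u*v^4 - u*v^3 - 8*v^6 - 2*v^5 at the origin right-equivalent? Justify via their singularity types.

Yes.

The Hessian of f at 0 has rank 0. Corank 2; j^3 = 2*(3*u + 4*v)^3 is a perfect cube, so E-series; the 4-jet and mu = 7 give E_7. The Hessian of g at 0 has rank 0. Corank 2; j^3 = -u^3 is a perfect cube, so E-series; the 4-jet and mu = 7 give E_7. Both have type E_7, hence right-equivalent.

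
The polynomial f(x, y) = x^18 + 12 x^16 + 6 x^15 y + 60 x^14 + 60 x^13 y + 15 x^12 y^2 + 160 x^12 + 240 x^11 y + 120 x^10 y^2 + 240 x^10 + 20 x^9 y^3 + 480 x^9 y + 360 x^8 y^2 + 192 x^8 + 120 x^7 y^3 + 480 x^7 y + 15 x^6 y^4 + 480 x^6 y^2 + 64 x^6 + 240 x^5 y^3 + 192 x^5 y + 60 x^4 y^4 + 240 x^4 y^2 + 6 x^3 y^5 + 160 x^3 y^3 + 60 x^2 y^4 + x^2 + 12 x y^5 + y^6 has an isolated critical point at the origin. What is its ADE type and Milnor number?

The Hessian of f at 0 is [[2, 0], [0, 0]] with rank 1, so corank 1. A Groebner basis of the Jacobian ideal J(f) in C{x,y} is {y^5, x}; counting standard monomials gives mu = 5. Corank 1: A-series; mu = 5 gives A_5.

Type A_{5}, Milnor number mu = 5.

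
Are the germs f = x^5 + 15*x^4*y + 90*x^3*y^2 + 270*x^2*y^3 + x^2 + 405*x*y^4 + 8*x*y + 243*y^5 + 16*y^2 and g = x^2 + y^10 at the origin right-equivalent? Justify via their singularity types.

No.

The Hessian of f at 0 has rank 1. Corank 1: A-series; mu = 4 gives A_4. The Hessian of g at 0 has rank 1. Corank 1: A-series; mu = 9 gives A_9. f is A_4 but g is A_9, hence not right-equivalent.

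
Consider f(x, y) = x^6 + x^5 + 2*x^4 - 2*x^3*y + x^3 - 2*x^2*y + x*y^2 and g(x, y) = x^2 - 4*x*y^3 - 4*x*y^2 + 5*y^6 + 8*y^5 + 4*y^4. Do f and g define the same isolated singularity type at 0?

No.

The Hessian of f at 0 has rank 0. Corank 2; j^3 = x*(x - y)^2 has shape L^2 M (L != M), so D-series; mu = 7 gives D_7. The Hessian of g at 0 has rank 1. Corank 1: A-series; mu = 5 gives A_5. f is D_7 but g is A_5, hence not right-equivalent.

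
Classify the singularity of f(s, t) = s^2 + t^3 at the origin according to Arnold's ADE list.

A_{2}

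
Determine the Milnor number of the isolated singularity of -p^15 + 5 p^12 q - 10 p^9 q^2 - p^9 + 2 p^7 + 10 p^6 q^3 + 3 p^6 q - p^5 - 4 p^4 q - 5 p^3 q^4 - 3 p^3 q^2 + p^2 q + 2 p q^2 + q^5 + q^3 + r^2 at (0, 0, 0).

6

The Hessian of f at 0 has rank 1. Corank 2; j^3 = q*(p + q)^2 has shape L^2 M (L != M), so D-series; mu = 6 gives D_6.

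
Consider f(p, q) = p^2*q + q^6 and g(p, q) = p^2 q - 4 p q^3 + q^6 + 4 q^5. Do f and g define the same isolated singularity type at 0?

Yes.

The Hessian of f at 0 has rank 0. Corank 2; j^3 = p^2*q has shape L^2 M (L != M), so D-series; mu = 7 gives D_7. The Hessian of g at 0 has rank 0. Corank 2; j^3 = p^2*q has shape L^2 M (L != M), so D-series; mu = 7 gives D_7. Both have type D_7, hence right-equivalent.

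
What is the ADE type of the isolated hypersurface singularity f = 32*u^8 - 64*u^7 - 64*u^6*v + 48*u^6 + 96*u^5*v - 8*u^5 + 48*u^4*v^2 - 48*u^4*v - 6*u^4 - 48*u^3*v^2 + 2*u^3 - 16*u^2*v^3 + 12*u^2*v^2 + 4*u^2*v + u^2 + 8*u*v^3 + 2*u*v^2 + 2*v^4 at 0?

The Hessian of f at 0 has rank 1. Corank 1: A-series; mu = 3 gives A_3.

A_3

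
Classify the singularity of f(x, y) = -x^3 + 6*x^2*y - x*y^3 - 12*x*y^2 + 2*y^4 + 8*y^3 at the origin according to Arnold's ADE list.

E_7

The Hessian of f at 0 has rank 0. Corank 2; j^3 = -(x - 2*y)^3 is a perfect cube, so E-series; the 4-jet and mu = 7 give E_7.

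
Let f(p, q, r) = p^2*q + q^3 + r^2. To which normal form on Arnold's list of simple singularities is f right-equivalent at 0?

D_{4}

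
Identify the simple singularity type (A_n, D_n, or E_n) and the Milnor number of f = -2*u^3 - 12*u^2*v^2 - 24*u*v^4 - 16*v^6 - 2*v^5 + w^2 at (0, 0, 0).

Type E_{8}, Milnor number mu = 8.

The Hessian of f at 0 is [[0, 0, 0], [0, 0, 0], [0, 0, 2]] with rank 1, so corank 2. A Groebner basis of the Jacobian ideal J(f) in C{u,v,w} is {v^4, u^3, u^2/4 + u*v^2, w}; counting standard monomials gives mu = 8. Corank 2; j^3 = -2*u^3 is a perfect cube, so E-series; the 5-jet and mu = 8 give E_8.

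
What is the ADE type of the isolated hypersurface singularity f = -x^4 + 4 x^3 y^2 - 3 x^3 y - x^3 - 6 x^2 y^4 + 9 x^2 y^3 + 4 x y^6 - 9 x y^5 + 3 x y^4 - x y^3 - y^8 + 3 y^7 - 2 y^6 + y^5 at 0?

E_7

The Hessian of f at 0 is [[0, 0], [0, 0]] with rank 0, so corank 2. A Groebner basis of the Jacobian ideal J(f) in C{x,y} is {-x^2/2 + y^4 - y^3/6, x^3, x^2*y + x^2/6 + y^3/18, -5*x^2/6 + x*y^2 - 5*y^3/18}; counting standard monomials gives mu = 7. Corank 2; j^3 = -x^3 is a perfect cube, so E-series; the 4-jet and mu = 7 give E_7.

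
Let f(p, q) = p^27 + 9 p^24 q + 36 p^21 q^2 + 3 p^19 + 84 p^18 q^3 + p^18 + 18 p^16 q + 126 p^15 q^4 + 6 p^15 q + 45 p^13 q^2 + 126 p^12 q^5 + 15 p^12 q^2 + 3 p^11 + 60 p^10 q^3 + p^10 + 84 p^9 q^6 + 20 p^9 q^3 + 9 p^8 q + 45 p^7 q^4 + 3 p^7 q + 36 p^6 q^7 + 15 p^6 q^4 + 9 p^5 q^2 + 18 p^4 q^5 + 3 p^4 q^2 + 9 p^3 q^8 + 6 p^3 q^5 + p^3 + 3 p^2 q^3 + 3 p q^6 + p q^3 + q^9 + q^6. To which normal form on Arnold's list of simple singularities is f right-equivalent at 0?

E7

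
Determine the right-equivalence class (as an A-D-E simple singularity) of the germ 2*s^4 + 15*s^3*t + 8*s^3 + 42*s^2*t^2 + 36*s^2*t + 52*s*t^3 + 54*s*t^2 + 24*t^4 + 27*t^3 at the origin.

E_{7}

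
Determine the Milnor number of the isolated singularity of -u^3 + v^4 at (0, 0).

The Hessian of f at 0 has rank 0. Corank 2; j^3 = -u^3 is a perfect cube, so E-series; the 4-jet and mu = 6 give E_6.

6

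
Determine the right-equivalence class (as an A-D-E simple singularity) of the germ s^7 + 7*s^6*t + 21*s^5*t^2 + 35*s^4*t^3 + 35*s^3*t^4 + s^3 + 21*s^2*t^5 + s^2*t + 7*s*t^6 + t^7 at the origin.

D_{8}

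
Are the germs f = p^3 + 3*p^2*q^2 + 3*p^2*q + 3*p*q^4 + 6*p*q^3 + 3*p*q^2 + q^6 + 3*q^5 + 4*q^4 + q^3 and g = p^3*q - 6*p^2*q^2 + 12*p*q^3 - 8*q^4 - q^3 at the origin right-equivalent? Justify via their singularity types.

No.

The Hessian of f at 0 has rank 0. Corank 2; j^3 = (p + q)^3 is a perfect cube, so E-series; the 4-jet and mu = 6 give E_6. The Hessian of g at 0 has rank 0. Corank 2; j^3 = -q^3 is a perfect cube, so E-series; the 4-jet and mu = 7 give E_7. f is E_6 but g is E_7, hence not right-equivalent.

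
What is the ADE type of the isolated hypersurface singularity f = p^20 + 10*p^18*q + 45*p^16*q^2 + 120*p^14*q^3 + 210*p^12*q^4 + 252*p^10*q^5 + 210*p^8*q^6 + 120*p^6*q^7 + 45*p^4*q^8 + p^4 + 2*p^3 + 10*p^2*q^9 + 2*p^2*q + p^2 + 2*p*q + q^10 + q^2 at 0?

The Hessian of f at 0 has rank 1. Corank 1: A-series; mu = 9 gives A_9.

A9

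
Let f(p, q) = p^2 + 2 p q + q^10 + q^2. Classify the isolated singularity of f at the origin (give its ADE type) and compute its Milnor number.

The Hessian of f at 0 is [[2, 2], [2, 2]] with rank 1, so corank 1. A Groebner basis of the Jacobian ideal J(f) in C{p,q} is {q^9, p + q}; counting standard monomials gives mu = 9. Corank 1: A-series; mu = 9 gives A_9.

Type A9, Milnor number mu = 9.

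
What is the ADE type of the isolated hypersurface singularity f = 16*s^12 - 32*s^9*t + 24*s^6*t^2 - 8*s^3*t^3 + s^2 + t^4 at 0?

The Hessian of f at 0 has rank 1. Corank 1: A-series; mu = 3 gives A_3.

A_3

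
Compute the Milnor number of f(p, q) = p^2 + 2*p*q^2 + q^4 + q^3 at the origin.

The Hessian of f at 0 is [[2, 0], [0, 0]] with rank 1, so corank 1. A Groebner basis of the Jacobian ideal J(f) in C{p,q} is {q^2, p}; counting standard monomials gives mu = 2. Corank 1: A-series; mu = 2 gives A_2.

2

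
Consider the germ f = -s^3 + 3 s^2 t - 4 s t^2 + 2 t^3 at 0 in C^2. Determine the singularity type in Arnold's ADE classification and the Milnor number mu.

Type D4, Milnor number mu = 4.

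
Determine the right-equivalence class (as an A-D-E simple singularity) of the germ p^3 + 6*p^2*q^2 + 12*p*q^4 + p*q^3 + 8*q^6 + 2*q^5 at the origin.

The Hessian of f at 0 has rank 0. Corank 2; j^3 = p^3 is a perfect cube, so E-series; the 4-jet and mu = 7 give E_7.

E7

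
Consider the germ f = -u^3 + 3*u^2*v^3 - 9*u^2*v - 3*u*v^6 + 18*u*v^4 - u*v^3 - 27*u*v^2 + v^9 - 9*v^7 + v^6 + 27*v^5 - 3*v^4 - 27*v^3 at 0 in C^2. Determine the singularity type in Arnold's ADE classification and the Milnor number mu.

Type E7, Milnor number mu = 7.

The Hessian of f at 0 is [[0, 0], [0, 0]] with rank 0, so corank 2. A Groebner basis of the Jacobian ideal J(f) in C{u,v} is {u^3 + 9*u^2*v + 162*u^2 + 972*u*v + 1458*v^2, -9*u^2 + u*v^2 - 54*u*v - 81*v^2, 3*u^2 + 18*u*v + v^3 + 27*v^2}; counting standard monomials gives mu = 7. Corank 2; j^3 = -(u + 3*v)^3 is a perfect cube, so E-series; the 4-jet and mu = 7 give E_7.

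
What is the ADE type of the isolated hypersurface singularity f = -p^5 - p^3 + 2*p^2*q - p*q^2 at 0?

D_{6}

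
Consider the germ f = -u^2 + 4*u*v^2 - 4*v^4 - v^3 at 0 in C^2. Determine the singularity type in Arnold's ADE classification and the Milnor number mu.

Type A_2, Milnor number mu = 2.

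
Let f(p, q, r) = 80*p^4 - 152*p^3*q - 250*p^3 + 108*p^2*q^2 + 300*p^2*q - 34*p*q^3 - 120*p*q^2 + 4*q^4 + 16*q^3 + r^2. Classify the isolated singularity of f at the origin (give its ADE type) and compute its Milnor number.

The Hessian of f at 0 is [[0, 0, 0], [0, 0, 0], [0, 0, 2]] with rank 1, so corank 2. A Groebner basis of the Jacobian ideal J(f) in C{p,q,r} is {1171875*p^2/4 - 234375*p*q + q^4 + 125*q^3/4 + 46875*q^2, p^3 - 675*p^2/2 + 270*p*q - q^3/10 - 54*q^2, p^2*q - 2125*p^2/4 + 425*p*q - 13*q^3/60 - 85*q^2, -625*p^2 + p*q^2 + 500*p*q - 7*q^3/15 - 100*q^2, r}; counting standard monomials gives mu = 7. Corank 2; j^3 = -2*(5*p - 2*q)^3 is a perfect cube, so E-series; the 4-jet and mu = 7 give E_7.

Type E7, Milnor number mu = 7.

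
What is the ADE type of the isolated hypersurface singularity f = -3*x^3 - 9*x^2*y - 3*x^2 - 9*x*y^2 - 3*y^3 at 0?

A_2

The Hessian of f at 0 has rank 1. Corank 1: A-series; mu = 2 gives A_2.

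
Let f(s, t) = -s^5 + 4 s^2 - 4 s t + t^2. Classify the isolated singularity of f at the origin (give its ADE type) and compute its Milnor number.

Type A_4, Milnor number mu = 4.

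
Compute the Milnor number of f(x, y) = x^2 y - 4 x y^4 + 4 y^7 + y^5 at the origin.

The Hessian of f at 0 has rank 0. Corank 2; j^3 = x^2*y has shape L^2 M (L != M), so D-series; mu = 6 gives D_6.

6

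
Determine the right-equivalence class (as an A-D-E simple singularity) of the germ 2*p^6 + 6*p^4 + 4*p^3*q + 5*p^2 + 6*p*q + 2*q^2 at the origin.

The Hessian of f at 0 has rank 2. Corank 0: nondegenerate Morse point, so A_1.

A_1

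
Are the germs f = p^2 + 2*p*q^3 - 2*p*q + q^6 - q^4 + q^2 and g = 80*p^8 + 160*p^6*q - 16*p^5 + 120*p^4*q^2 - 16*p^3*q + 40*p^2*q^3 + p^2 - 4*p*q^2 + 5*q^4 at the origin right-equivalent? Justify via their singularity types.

Yes.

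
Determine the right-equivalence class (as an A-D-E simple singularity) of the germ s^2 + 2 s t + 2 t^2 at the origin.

A_1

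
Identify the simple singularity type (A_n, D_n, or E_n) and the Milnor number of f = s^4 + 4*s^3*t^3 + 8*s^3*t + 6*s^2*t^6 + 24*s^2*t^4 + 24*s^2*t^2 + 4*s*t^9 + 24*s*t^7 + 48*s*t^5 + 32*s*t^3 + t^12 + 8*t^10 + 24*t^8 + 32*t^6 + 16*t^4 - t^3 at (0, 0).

The Hessian of f at 0 has rank 0. Corank 2; j^3 = -t^3 is a perfect cube, so E-series; the 4-jet and mu = 6 give E_6.

Type E_{6}, Milnor number mu = 6.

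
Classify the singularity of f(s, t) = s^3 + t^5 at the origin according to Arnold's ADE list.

The Hessian of f at 0 is [[0, 0], [0, 0]] with rank 0, so corank 2. A Groebner basis of the Jacobian ideal J(f) in C{s,t} is {t^4, s^2}; counting standard monomials gives mu = 8. Corank 2; j^3 = s^3 is a perfect cube, so E-series; the 5-jet and mu = 8 give E_8.

E8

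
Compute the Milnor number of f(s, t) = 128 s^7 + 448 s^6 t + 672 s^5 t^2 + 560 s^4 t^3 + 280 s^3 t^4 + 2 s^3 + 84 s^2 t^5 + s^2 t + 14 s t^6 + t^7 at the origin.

8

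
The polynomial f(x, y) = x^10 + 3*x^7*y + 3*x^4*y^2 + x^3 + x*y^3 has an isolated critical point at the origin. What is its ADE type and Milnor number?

The Hessian of f at 0 is [[0, 0], [0, 0]] with rank 0, so corank 2. A Groebner basis of the Jacobian ideal J(f) in C{x,y} is {x^3, x*y^2, 3*x^2 + y^3}; counting standard monomials gives mu = 7. Corank 2; j^3 = x^3 is a perfect cube, so E-series; the 4-jet and mu = 7 give E_7.

Type E7, Milnor number mu = 7.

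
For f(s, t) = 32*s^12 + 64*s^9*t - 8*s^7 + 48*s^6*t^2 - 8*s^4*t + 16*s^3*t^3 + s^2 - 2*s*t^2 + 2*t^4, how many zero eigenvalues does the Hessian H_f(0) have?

1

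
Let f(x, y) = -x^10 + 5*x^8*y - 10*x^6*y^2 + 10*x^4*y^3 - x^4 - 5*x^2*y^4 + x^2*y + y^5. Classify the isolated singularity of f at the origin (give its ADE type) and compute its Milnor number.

The Hessian of f at 0 has rank 0. Corank 2; j^3 = x^2*y has shape L^2 M (L != M), so D-series; mu = 6 gives D_6.

Type D6, Milnor number mu = 6.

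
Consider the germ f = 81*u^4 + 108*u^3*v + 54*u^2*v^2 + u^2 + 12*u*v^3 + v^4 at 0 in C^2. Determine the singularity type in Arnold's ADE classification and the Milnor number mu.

The Hessian of f at 0 has rank 1. Corank 1: A-series; mu = 3 gives A_3.

Type A3, Milnor number mu = 3.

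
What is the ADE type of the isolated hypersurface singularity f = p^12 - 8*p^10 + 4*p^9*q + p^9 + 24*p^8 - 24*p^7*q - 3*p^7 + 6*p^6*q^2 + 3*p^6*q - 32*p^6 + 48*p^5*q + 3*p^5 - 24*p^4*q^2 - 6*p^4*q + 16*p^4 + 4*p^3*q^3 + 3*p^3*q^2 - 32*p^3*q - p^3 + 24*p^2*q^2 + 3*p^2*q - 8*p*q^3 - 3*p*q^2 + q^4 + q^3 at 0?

E_6

The Hessian of f at 0 has rank 0. Corank 2; j^3 = -(p - q)^3 is a perfect cube, so E-series; the 4-jet and mu = 6 give E_6.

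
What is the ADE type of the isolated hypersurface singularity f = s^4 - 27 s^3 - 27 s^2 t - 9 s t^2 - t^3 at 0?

The Hessian of f at 0 has rank 0. Corank 2; j^3 = -(3*s + t)^3 is a perfect cube, so E-series; the 4-jet and mu = 6 give E_6.

E6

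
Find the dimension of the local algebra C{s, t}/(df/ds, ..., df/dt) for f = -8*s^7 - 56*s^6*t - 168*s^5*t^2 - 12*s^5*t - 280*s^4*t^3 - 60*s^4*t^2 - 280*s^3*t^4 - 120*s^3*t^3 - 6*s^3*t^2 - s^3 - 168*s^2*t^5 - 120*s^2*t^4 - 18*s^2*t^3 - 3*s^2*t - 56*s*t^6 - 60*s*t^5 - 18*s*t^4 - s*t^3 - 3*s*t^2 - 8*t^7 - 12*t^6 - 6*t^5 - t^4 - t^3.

7

The Hessian of f at 0 has rank 0. Corank 2; j^3 = -(s + t)^3 is a perfect cube, so E-series; the 4-jet and mu = 7 give E_7.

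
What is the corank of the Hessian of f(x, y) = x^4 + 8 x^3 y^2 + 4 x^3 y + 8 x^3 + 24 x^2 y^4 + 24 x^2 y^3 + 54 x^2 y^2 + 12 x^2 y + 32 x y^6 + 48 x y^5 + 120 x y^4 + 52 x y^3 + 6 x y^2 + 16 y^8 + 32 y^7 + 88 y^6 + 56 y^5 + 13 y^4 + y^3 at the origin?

2

Hessian at 0 has rank 0.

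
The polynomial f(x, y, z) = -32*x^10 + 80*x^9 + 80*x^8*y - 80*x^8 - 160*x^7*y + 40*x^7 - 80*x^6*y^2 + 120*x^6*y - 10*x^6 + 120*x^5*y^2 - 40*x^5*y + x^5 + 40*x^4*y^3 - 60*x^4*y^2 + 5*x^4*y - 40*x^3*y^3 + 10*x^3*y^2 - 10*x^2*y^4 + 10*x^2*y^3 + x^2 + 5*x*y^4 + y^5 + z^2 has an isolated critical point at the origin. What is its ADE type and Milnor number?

Type A_4, Milnor number mu = 4.

The Hessian of f at 0 has rank 2. Corank 1: A-series; mu = 4 gives A_4.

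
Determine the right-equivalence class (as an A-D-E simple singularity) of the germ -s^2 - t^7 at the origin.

The Hessian of f at 0 has rank 1. Corank 1: A-series; mu = 6 gives A_6.

A6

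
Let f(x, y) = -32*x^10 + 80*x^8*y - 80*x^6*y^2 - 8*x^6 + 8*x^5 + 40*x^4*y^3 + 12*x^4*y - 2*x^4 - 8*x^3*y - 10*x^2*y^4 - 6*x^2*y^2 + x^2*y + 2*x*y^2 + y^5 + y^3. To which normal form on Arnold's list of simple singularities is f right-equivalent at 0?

D_6

The Hessian of f at 0 has rank 0. Corank 2; j^3 = y*(x + y)^2 has shape L^2 M (L != M), so D-series; mu = 6 gives D_6.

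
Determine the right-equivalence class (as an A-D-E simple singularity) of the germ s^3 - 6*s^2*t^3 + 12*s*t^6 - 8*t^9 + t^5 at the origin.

E8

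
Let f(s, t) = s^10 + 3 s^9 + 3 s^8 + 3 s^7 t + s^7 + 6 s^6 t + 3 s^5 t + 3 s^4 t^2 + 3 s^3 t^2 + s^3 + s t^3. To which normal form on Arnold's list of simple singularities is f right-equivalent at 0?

The Hessian of f at 0 is [[0, 0], [0, 0]] with rank 0, so corank 2. A Groebner basis of the Jacobian ideal J(f) in C{s,t} is {s^3, s*t^2, 3*s^2 + t^3}; counting standard monomials gives mu = 7. Corank 2; j^3 = s^3 is a perfect cube, so E-series; the 4-jet and mu = 7 give E_7.

E_7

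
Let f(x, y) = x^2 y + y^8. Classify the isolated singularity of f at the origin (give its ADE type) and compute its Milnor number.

Type D9, Milnor number mu = 9.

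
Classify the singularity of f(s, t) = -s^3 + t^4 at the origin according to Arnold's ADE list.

The Hessian of f at 0 is [[0, 0], [0, 0]] with rank 0, so corank 2. A Groebner basis of the Jacobian ideal J(f) in C{s,t} is {t^3, s^2}; counting standard monomials gives mu = 6. Corank 2; j^3 = -s^3 is a perfect cube, so E-series; the 4-jet and mu = 6 give E_6.

E_6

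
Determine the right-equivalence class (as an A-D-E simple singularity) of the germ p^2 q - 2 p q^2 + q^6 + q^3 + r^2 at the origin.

D_{7}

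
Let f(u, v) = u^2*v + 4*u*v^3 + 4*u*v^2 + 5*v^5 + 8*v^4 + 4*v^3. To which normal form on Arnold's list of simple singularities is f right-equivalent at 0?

D_{6}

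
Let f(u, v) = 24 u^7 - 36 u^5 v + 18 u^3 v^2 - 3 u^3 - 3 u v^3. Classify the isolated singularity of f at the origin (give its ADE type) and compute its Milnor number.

Type E_{7}, Milnor number mu = 7.

The Hessian of f at 0 has rank 0. Corank 2; j^3 = -3*u^3 is a perfect cube, so E-series; the 4-jet and mu = 7 give E_7.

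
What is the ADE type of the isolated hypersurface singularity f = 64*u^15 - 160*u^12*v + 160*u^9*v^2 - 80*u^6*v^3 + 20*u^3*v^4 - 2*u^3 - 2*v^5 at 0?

E_{8}

The Hessian of f at 0 is [[0, 0], [0, 0]] with rank 0, so corank 2. A Groebner basis of the Jacobian ideal J(f) in C{u,v} is {v^4, u^2}; counting standard monomials gives mu = 8. Corank 2; j^3 = -2*u^3 is a perfect cube, so E-series; the 5-jet and mu = 8 give E_8.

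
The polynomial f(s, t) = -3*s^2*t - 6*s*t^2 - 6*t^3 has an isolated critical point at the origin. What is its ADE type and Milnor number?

Type D_4, Milnor number mu = 4.

The Hessian of f at 0 has rank 0. Corank 2; j^3 = -3*t*(s^2 + 2*s*t + 2*t^2) splits into three distinct lines over C (the quadratic factor has nonzero discriminant), so D_4.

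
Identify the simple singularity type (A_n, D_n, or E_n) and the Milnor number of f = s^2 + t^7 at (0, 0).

Type A_6, Milnor number mu = 6.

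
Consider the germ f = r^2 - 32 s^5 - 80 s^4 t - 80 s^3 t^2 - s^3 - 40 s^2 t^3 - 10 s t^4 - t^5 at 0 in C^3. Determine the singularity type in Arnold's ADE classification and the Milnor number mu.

Type E_8, Milnor number mu = 8.

The Hessian of f at 0 is [[0, 0, 0], [0, 0, 0], [0, 0, 2]] with rank 1, so corank 2. A Groebner basis of the Jacobian ideal J(f) in C{s,t,r} is {t^5, s*t^3 + t^4/8, s^2, r}; counting standard monomials gives mu = 8. Corank 2; j^3 = -s^3 is a perfect cube, so E-series; the 5-jet and mu = 8 give E_8.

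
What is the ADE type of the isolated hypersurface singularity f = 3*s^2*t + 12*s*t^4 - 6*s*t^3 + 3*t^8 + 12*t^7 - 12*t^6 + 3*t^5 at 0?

D9

The Hessian of f at 0 has rank 0. Corank 2; j^3 = 3*s^2*t has shape L^2 M (L != M), so D-series; mu = 9 gives D_9.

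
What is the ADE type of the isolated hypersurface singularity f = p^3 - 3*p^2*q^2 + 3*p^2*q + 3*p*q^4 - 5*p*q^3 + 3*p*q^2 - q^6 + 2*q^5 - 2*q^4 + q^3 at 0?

E_{7}

The Hessian of f at 0 has rank 0. Corank 2; j^3 = (p + q)^3 is a perfect cube, so E-series; the 4-jet and mu = 7 give E_7.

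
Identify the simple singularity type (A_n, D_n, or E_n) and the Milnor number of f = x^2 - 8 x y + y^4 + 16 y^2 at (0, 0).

Type A_3, Milnor number mu = 3.

The Hessian of f at 0 has rank 1. Corank 1: A-series; mu = 3 gives A_3.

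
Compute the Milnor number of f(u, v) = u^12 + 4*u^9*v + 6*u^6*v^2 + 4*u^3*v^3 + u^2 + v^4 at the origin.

3

The Hessian of f at 0 is [[2, 0], [0, 0]] with rank 1, so corank 1. A Groebner basis of the Jacobian ideal J(f) in C{u,v} is {v^3, u}; counting standard monomials gives mu = 3. Corank 1: A-series; mu = 3 gives A_3.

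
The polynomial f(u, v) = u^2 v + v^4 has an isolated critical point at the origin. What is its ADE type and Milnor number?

The Hessian of f at 0 is [[0, 0], [0, 0]] with rank 0, so corank 2. A Groebner basis of the Jacobian ideal J(f) in C{u,v} is {u^3, u^2/4 + v^3, u*v}; counting standard monomials gives mu = 5. Corank 2; j^3 = u^2*v has shape L^2 M (L != M), so D-series; mu = 5 gives D_5.

Type D_5, Milnor number mu = 5.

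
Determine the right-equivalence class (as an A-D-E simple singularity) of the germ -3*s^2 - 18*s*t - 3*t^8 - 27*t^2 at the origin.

The Hessian of f at 0 has rank 1. Corank 1: A-series; mu = 7 gives A_7.

A_7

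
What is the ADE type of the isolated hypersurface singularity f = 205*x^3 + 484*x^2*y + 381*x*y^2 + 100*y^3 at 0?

D_4

The Hessian of f at 0 has rank 0. Corank 2; j^3 = (5*x + 4*y)*(41*x^2 + 64*x*y + 25*y^2) splits into three distinct lines over C (the quadratic factor has nonzero discriminant), so D_4.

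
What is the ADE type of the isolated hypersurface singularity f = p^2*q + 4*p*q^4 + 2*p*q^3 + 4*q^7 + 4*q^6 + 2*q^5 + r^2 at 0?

D6

The Hessian of f at 0 is [[0, 0, 0], [0, 0, 0], [0, 0, 2]] with rank 1, so corank 2. A Groebner basis of the Jacobian ideal J(f) in C{p,q,r} is {p^3, p^2*q, -p^2/4 + p*q^2, -p^2/2 + p*q + q^3, r}; counting standard monomials gives mu = 6. Corank 2; j^3 = p^2*q has shape L^2 M (L != M), so D-series; mu = 6 gives D_6.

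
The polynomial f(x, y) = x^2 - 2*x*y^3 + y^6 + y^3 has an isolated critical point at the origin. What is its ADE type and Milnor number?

The Hessian of f at 0 has rank 1. Corank 1: A-series; mu = 2 gives A_2.

Type A2, Milnor number mu = 2.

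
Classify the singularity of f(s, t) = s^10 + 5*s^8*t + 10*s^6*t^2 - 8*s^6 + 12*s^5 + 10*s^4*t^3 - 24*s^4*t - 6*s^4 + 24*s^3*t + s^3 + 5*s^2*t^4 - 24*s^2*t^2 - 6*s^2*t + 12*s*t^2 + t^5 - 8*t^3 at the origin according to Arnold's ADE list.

The Hessian of f at 0 is [[0, 0], [0, 0]] with rank 0, so corank 2. A Groebner basis of the Jacobian ideal J(f) in C{s,t} is {-s^2/128 + s*t^3 + s*t^2/8 + s*t/32 - t^3/4 - t^2/32, t^4, s^3 - 3*s^2/4 + 3*s*t - 8*t^3 - 3*t^2, s^2*t - s^2/8 - 2*s*t^2 + s*t/2 - t^2/2}; counting standard monomials gives mu = 8. Corank 2; j^3 = (s - 2*t)^3 is a perfect cube, so E-series; the 5-jet and mu = 8 give E_8.

E_{8}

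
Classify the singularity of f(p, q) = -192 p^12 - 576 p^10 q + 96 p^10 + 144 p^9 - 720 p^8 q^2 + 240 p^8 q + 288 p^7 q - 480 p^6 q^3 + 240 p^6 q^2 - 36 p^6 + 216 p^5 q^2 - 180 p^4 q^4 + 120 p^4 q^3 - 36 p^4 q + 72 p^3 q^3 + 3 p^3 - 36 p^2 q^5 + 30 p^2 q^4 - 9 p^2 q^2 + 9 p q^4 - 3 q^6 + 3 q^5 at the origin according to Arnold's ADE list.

E8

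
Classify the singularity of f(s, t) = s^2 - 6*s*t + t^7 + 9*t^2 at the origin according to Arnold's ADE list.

A_6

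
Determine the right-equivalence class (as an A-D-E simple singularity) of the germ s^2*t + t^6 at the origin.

D_{7}

The Hessian of f at 0 is [[0, 0], [0, 0]] with rank 0, so corank 2. A Groebner basis of the Jacobian ideal J(f) in C{s,t} is {s^2/6 + t^5, s^3, s*t}; counting standard monomials gives mu = 7. Corank 2; j^3 = s^2*t has shape L^2 M (L != M), so D-series; mu = 7 gives D_7.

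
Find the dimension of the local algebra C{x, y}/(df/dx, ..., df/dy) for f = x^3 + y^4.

6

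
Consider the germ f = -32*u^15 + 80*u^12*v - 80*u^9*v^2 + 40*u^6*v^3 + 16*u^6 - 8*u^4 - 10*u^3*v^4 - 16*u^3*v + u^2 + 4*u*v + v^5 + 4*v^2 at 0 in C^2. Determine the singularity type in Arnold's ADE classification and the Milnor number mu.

Type A_4, Milnor number mu = 4.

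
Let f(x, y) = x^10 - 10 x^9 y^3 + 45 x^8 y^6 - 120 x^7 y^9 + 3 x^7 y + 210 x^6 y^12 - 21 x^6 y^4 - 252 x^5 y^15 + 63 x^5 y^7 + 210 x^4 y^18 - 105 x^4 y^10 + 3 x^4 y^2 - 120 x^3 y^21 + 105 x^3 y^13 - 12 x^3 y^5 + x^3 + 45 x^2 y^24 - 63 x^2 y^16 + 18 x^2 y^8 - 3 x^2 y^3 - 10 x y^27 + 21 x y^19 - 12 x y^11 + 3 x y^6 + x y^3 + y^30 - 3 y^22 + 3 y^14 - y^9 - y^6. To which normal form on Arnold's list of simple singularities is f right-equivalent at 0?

The Hessian of f at 0 is [[0, 0], [0, 0]] with rank 0, so corank 2. A Groebner basis of the Jacobian ideal J(f) in C{x,y} is {x^3, x*y^2, 3*x^2 + y^3}; counting standard monomials gives mu = 7. Corank 2; j^3 = x^3 is a perfect cube, so E-series; the 4-jet and mu = 7 give E_7.

E_7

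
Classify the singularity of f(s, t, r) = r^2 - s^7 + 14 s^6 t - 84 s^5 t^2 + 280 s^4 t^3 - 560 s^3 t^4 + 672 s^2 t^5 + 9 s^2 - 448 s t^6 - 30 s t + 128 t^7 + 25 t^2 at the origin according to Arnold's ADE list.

A_{6}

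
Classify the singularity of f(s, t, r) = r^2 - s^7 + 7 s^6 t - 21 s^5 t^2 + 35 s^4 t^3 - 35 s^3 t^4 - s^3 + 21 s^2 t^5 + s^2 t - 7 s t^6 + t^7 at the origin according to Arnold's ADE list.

D_{8}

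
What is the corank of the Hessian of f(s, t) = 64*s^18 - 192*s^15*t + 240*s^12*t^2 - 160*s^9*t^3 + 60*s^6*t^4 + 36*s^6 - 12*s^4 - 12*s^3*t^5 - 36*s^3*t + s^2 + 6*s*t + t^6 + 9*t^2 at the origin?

Hessian at 0 has rank 1.

1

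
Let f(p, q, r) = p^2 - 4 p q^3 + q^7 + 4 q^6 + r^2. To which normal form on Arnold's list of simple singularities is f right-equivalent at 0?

A_{6}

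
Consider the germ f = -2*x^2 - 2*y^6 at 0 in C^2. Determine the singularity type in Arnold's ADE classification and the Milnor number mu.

Type A_5, Milnor number mu = 5.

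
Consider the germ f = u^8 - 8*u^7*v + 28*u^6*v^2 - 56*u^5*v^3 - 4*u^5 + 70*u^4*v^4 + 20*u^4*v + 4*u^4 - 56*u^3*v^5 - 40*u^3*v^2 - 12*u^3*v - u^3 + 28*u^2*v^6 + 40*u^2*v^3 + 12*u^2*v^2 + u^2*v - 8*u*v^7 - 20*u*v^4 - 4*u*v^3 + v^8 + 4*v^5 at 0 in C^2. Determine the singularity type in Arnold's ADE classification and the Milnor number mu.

The Hessian of f at 0 is [[0, 0], [0, 0]] with rank 0, so corank 2. A Groebner basis of the Jacobian ideal J(f) in C{u,v} is {u^2*v^2 - 11*u^2*v/2 - u^2/4 + 19*u*v^2/2 + 9*u*v/4 - 9*v^3/2, -19*u^2*v/2 - u^2/2 + u*v^3 + 15*u*v^2 + 7*u*v/2 - 7*v^3, -27*u^2*v/2 - 3*u^2/4 + 20*u*v^2 + 19*u*v/4 + v^4 - 19*v^3/2, u^3 - 3*u^2*v - u^2/2 + 3*u*v^2 + u*v/2 - v^3}; counting standard monomials gives mu = 9. Corank 2; j^3 = -u^2*(u - v) has shape L^2 M (L != M), so D-series; mu = 9 gives D_9.

Type D_9, Milnor number mu = 9.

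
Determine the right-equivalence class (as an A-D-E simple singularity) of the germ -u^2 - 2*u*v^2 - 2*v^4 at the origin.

A3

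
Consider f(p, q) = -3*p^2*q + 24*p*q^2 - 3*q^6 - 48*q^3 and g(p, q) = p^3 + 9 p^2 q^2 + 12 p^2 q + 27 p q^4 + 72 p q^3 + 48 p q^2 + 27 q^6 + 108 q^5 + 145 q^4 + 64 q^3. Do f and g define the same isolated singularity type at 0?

The Hessian of f at 0 is [[0, 0], [0, 0]] with rank 0, so corank 2. A Groebner basis of the Jacobian ideal J(f) in C{p,q} is {p^2/6 + q^5 - 8*q^2/3, p^3 - 64*q^3, p*q - 4*q^2}; counting standard monomials gives mu = 7. Corank 2; j^3 = -3*q*(p - 4*q)^2 has shape L^2 M (L != M), so D-series; mu = 7 gives D_7. The Hessian of g at 0 is [[0, 0], [0, 0]] with rank 0, so corank 2. A Groebner basis of the Jacobian ideal J(g) in C{p,q} is {p^3 + 8*p^2 + 64*p*q + 128*q^2, p^2*q - 4*p^2/3 - 32*p*q/3 - 64*q^2/3, p^2/6 + p*q^2 + 4*p*q/3 + 8*q^2/3, q^3}; counting standard monomials gives mu = 6. Corank 2; j^3 = (p + 4*q)^3 is a perfect cube, so E-series; the 4-jet and mu = 6 give E_6. f is D_7 but g is E_6, hence not right-equivalent.

No.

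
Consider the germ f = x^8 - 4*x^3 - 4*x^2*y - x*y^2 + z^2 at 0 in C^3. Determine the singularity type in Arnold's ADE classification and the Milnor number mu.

Type D9, Milnor number mu = 9.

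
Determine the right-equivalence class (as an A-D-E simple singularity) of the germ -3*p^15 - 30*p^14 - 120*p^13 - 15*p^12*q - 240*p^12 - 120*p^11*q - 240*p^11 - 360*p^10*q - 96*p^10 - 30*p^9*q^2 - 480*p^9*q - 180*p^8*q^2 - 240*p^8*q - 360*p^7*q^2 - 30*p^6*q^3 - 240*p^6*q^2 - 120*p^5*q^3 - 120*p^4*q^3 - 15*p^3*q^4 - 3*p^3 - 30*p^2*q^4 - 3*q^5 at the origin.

E8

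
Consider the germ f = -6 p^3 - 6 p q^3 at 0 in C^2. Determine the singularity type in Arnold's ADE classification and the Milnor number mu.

Type E_7, Milnor number mu = 7.

The Hessian of f at 0 is [[0, 0], [0, 0]] with rank 0, so corank 2. A Groebner basis of the Jacobian ideal J(f) in C{p,q} is {p^3, p*q^2, 3*p^2 + q^3}; counting standard monomials gives mu = 7. Corank 2; j^3 = -6*p^3 is a perfect cube, so E-series; the 4-jet and mu = 7 give E_7.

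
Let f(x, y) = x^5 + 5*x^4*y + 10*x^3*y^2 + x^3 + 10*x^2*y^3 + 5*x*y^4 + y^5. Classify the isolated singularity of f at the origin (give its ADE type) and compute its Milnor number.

Type E8, Milnor number mu = 8.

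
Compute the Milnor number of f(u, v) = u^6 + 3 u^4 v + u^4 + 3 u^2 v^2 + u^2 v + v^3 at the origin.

4

The Hessian of f at 0 has rank 0. Corank 2; j^3 = v*(u^2 + v^2) splits into three distinct lines over C (the quadratic factor has nonzero discriminant), so D_4.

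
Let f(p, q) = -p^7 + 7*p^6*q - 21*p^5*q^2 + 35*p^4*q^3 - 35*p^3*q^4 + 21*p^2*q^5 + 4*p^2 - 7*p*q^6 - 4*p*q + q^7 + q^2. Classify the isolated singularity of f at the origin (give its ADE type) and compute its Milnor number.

Type A_6, Milnor number mu = 6.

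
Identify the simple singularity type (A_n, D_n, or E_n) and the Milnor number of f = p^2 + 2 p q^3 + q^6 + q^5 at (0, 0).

The Hessian of f at 0 has rank 1. Corank 1: A-series; mu = 4 gives A_4.

Type A_4, Milnor number mu = 4.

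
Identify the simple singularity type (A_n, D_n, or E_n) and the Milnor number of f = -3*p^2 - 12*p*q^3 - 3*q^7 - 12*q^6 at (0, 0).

The Hessian of f at 0 has rank 1. Corank 1: A-series; mu = 6 gives A_6.

Type A_{6}, Milnor number mu = 6.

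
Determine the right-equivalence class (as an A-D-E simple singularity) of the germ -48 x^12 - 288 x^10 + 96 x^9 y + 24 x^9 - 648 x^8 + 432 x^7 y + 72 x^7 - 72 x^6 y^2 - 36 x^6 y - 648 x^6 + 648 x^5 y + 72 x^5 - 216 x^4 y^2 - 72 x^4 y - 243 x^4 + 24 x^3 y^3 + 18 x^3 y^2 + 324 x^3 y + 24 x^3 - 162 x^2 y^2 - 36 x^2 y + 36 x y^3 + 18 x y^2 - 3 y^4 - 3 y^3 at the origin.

E_6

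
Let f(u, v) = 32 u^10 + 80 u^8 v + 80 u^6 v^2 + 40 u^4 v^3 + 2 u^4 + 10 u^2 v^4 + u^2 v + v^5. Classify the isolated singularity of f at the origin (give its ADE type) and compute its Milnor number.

Type D6, Milnor number mu = 6.

The Hessian of f at 0 has rank 0. Corank 2; j^3 = u^2*v has shape L^2 M (L != M), so D-series; mu = 6 gives D_6.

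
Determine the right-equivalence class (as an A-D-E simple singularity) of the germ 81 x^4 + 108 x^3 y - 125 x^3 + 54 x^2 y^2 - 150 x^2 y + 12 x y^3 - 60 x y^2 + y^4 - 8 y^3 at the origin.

The Hessian of f at 0 has rank 0. Corank 2; j^3 = -(5*x + 2*y)^3 is a perfect cube, so E-series; the 4-jet and mu = 6 give E_6.

E_{6}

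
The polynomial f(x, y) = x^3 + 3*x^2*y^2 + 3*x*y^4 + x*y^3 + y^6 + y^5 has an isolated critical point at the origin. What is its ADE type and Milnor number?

Type E7, Milnor number mu = 7.

The Hessian of f at 0 has rank 0. Corank 2; j^3 = x^3 is a perfect cube, so E-series; the 4-jet and mu = 7 give E_7.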